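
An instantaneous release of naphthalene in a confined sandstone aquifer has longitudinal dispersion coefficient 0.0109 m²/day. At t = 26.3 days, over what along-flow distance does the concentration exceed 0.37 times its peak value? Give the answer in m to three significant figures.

2.14 m

The plume is Gaussian with σ = √(2Dt) = √(2 × 0.0109 × 26.3) = 0.7572 m.
C/C_peak = exp(−Δx²/(2σ²)) = 0.37 ⇒ Δx = σ·√(−2 ln 0.37) = 0.7572 × 1.410 = 1.068 m.
Width = 2Δx = 2.14 m.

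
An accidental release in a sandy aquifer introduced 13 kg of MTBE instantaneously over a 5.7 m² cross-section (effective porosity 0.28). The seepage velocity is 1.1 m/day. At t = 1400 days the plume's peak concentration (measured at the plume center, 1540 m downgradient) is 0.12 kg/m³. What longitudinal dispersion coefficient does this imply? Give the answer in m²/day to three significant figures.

At the plume center C_max = M/(n_e·A·√(4πDt)), so D = M²/(4πt·(n_e·A·C_max)²).
n_e·A·C_max = 0.28 × 5.7 × 0.12 = 0.1915 kg/m.
D = 13²/(4π × 1400 × 0.1915²) = 0.262 m²/day.

0.262 m²/day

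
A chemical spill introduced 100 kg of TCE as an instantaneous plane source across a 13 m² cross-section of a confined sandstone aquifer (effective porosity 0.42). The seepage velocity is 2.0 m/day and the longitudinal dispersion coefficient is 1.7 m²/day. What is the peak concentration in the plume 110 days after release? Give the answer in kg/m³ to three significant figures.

The peak of an instantaneous 1D plume sits at x = vt; there the Gaussian factor is 1 and C_max = M/(n_e·A·√(4πDt)), where n_e·A is the pore area the mass is dissolved in.
√(4πDt) = √(4π × 1.7 × 110) = 48.48 m, so C_max = 100/(0.42 × 13 × 48.48) = 0.378 kg/m³.

0.378 kg/m³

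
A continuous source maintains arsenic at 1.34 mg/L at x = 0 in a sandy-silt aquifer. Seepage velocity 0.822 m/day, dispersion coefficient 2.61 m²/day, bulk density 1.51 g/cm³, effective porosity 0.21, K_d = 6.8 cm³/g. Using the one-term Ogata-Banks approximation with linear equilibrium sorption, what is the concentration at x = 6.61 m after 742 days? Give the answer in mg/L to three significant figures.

Retardation factor R = 1 + ρ_b·K_d/n = 1 + 1.51 × 6.8/0.21 = 49.90.
Sorption retards both mechanisms: v_R = v/R = 0.01647 m/day, D_R = D/R = 0.05230 m²/day.
v_R·t = 0.01647 × 742 = 12.22074 m; 2√(D_R t) = 12.46 m; argument = (6.61 − 12.22074)/12.46 = -0.4503.
C = C₀ × ½·erfc(-0.4503) = 1.34 × 0.7379 = 0.989 mg/L.

0.989 mg/L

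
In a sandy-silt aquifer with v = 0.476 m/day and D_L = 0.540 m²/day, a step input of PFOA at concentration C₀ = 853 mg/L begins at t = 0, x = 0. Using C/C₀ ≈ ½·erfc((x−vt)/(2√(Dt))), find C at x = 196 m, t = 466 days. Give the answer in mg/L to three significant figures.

For a continuous step input, C/C₀ ≈ ½·erfc((x−vt)/(2√(Dt))).
vt = 0.476 × 466 = 221.816 m and 2√(Dt) = 2√(0.540 × 466) = 31.73 m.
Argument (x−vt)/(2√(Dt)) = (196 − 221.816)/31.73 = -0.8136; ½·erfc(-0.8136) = 0.8751.
C = 853 × 0.8751 = 746 mg/L.

746 mg/L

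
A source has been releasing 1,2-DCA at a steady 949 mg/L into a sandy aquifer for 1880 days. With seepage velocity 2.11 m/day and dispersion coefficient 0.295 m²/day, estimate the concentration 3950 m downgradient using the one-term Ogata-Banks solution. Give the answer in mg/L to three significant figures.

658 mg/L

For a continuous step input, C/C₀ ≈ ½·erfc((x−vt)/(2√(Dt))).
vt = 2.11 × 1880 = 3966.8 m and 2√(Dt) = 2√(0.295 × 1880) = 47.10 m.
Argument (x−vt)/(2√(Dt)) = (3950 − 3966.8)/47.10 = -0.3567; ½·erfc(-0.3567) = 0.6930.
C = 949 × 0.6930 = 658 mg/L.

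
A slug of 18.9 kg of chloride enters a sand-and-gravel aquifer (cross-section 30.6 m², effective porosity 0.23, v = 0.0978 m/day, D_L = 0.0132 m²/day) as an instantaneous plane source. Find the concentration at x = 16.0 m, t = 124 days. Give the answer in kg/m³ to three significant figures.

0.0599 kg/m³

For an instantaneous plane source, C(x,t) = M/(n_e·A·√(4πDt)) · exp(−(x−vt)²/(4Dt)), with n_e·A the pore (flow) area.
Plume center vt = 0.0978 × 124 = 12.1272 m, so the well at 16.0 m is 3.8728 m downgradient of the peak.
√(4πDt) = 4.535 m, giving peak height M/(n_e·A·√(4πDt)) = 18.9/(0.23 × 30.6 × 4.535) = 0.5922 kg/m³.
(x−vt)²/(4Dt) = (3.8728)²/(4 × 0.0132 × 124) = 2.291; exp(−2.291) = 0.1012.
C = 0.5922 × 0.1012 = 0.0599 kg/m³.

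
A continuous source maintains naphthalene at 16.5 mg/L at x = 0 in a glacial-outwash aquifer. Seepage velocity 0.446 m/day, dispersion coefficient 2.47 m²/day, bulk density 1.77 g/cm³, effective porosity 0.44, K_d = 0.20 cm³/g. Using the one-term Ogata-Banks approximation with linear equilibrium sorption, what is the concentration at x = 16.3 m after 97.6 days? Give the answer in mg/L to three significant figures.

11.3 mg/L

Retardation factor R = 1 + ρ_b·K_d/n = 1 + 1.77 × 0.20/0.44 = 1.805.
Sorption retards both mechanisms: v_R = v/R = 0.2471 m/day, D_R = D/R = 1.368 m²/day.
v_R·t = 0.2471 × 97.6 = 24.11696 m; 2√(D_R t) = 23.11 m; argument = (16.3 − 24.11696)/23.11 = -0.3383.
C = C₀ × ½·erfc(-0.3383) = 16.5 × 0.6838 = 11.3 mg/L.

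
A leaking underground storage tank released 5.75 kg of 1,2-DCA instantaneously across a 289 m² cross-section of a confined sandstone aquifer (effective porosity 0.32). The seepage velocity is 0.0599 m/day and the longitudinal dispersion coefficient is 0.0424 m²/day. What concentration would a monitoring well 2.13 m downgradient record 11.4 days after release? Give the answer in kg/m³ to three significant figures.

0.00854 kg/m³

For an instantaneous plane source, C(x,t) = M/(n_e·A·√(4πDt)) · exp(−(x−vt)²/(4Dt)), with n_e·A the pore (flow) area.
Plume center vt = 0.0599 × 11.4 = 0.68286 m, so the well at 2.13 m is 1.44714 m downgradient of the peak.
√(4πDt) = 2.465 m, giving peak height M/(n_e·A·√(4πDt)) = 5.75/(0.32 × 289 × 2.465) = 0.02522 kg/m³.
(x−vt)²/(4Dt) = (1.44714)²/(4 × 0.0424 × 11.4) = 1.083; exp(−1.083) = 0.3386.
C = 0.02522 × 0.3386 = 0.00854 kg/m³.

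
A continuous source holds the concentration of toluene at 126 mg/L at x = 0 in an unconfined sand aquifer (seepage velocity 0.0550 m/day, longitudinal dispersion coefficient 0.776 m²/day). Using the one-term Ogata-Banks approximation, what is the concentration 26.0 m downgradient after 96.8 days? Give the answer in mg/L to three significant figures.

For a continuous step input, C/C₀ ≈ ½·erfc((x−vt)/(2√(Dt))).
vt = 0.0550 × 96.8 = 5.324 m and 2√(Dt) = 2√(0.776 × 96.8) = 17.33 m.
Argument (x−vt)/(2√(Dt)) = (26.0 − 5.324)/17.33 = 1.193; ½·erfc(1.193) = 0.04579.
C = 126 × 0.04579 = 5.77 mg/L.

5.77 mg/L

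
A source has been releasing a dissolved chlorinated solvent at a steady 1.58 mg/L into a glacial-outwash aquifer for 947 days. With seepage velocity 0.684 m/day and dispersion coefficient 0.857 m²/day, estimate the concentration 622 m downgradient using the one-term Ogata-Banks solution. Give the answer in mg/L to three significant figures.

1.17 mg/L

For a continuous step input, C/C₀ ≈ ½·erfc((x−vt)/(2√(Dt))).
vt = 0.684 × 947 = 647.748 m and 2√(Dt) = 2√(0.857 × 947) = 56.98 m.
Argument (x−vt)/(2√(Dt)) = (622 − 647.748)/56.98 = -0.4519; ½·erfc(-0.4519) = 0.7386.
C = 1.58 × 0.7386 = 1.17 mg/L.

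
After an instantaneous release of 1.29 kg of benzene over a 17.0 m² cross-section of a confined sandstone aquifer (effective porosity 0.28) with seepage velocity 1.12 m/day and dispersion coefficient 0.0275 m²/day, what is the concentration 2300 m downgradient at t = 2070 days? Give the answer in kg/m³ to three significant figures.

0.00229 kg/m³

For an instantaneous plane source, C(x,t) = M/(n_e·A·√(4πDt)) · exp(−(x−vt)²/(4Dt)), with n_e·A the pore (flow) area.
Plume center vt = 1.12 × 2070 = 2318.4 m, so the well at 2300 m is 18.4 m upgradient of the peak.
√(4πDt) = 26.75 m, giving peak height M/(n_e·A·√(4πDt)) = 1.29/(0.28 × 17.0 × 26.75) = 0.01013 kg/m³.
(x−vt)²/(4Dt) = (-18.4)²/(4 × 0.0275 × 2070) = 1.487; exp(−1.487) = 0.2260.
C = 0.01013 × 0.2260 = 0.00229 kg/m³.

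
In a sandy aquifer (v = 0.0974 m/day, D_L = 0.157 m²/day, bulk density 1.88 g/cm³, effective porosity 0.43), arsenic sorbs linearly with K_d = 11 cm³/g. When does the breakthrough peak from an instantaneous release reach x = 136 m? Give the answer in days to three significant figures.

67700 days

Retardation factor R = 1 + ρ_b·K_d/n = 1 + 1.88 × 11/0.43 = 49.09.
Sorption retards both mechanisms: v_R = v/R = 0.001984 m/day, D_R = D/R = 0.003198 m²/day.
Peak time from v_R²t² + 2D_R t − x² = 0: t = (√(D_R² + v_R²x²) − D_R)/v_R².
√(D_R² + v_R²x²) = √(0.003198² + 0.001984² × 136²) = 0.2698; v_R² = 3.936e-06.
t = (0.2698 − 0.003198)/3.936e-06 = 67700 days.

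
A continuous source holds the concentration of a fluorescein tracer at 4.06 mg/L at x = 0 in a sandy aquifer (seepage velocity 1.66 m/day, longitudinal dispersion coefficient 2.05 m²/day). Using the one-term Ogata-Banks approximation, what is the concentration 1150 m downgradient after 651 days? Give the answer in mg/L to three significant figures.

0.364 mg/L

For a continuous step input, C/C₀ ≈ ½·erfc((x−vt)/(2√(Dt))).
vt = 1.66 × 651 = 1080.66 m and 2√(Dt) = 2√(2.05 × 651) = 73.06 m.
Argument (x−vt)/(2√(Dt)) = (1150 − 1080.66)/73.06 = 0.9491; ½·erfc(0.9491) = 0.08976.
C = 4.06 × 0.08976 = 0.364 mg/L.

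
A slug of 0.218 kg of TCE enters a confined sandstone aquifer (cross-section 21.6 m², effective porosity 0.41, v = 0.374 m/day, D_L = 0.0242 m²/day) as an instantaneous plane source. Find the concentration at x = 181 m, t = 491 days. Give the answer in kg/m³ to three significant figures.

For an instantaneous plane source, C(x,t) = M/(n_e·A·√(4πDt)) · exp(−(x−vt)²/(4Dt)), with n_e·A the pore (flow) area.
Plume center vt = 0.374 × 491 = 183.634 m, so the well at 181 m is 2.634 m upgradient of the peak.
√(4πDt) = 12.22 m, giving peak height M/(n_e·A·√(4πDt)) = 0.218/(0.41 × 21.6 × 12.22) = 0.002014 kg/m³.
(x−vt)²/(4Dt) = (-2.634)²/(4 × 0.0242 × 491) = 0.1460; exp(−0.1460) = 0.8642.
C = 0.002014 × 0.8642 = 0.00174 kg/m³.

0.00174 kg/m³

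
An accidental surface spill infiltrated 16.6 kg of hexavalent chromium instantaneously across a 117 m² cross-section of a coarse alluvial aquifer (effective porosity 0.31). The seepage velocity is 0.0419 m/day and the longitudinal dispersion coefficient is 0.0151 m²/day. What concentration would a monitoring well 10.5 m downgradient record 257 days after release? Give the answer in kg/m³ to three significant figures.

For an instantaneous plane source, C(x,t) = M/(n_e·A·√(4πDt)) · exp(−(x−vt)²/(4Dt)), with n_e·A the pore (flow) area.
Plume center vt = 0.0419 × 257 = 10.7683 m, so the well at 10.5 m is 0.2683 m upgradient of the peak.
√(4πDt) = 6.983 m, giving peak height M/(n_e·A·√(4πDt)) = 16.6/(0.31 × 117 × 6.983) = 0.06554 kg/m³.
(x−vt)²/(4Dt) = (-0.2683)²/(4 × 0.0151 × 257) = 0.004637; exp(−0.004637) = 0.9954.
C = 0.06554 × 0.9954 = 0.0652 kg/m³.

0.0652 kg/m³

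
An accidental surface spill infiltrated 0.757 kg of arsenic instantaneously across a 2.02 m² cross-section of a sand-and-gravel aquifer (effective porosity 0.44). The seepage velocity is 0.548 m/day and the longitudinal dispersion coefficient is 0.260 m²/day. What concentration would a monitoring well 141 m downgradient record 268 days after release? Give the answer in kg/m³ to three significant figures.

For an instantaneous plane source, C(x,t) = M/(n_e·A·√(4πDt)) · exp(−(x−vt)²/(4Dt)), with n_e·A the pore (flow) area.
Plume center vt = 0.548 × 268 = 146.864 m, so the well at 141 m is 5.864 m upgradient of the peak.
√(4πDt) = 29.59 m, giving peak height M/(n_e·A·√(4πDt)) = 0.757/(0.44 × 2.02 × 29.59) = 0.02878 kg/m³.
(x−vt)²/(4Dt) = (-5.864)²/(4 × 0.260 × 268) = 0.1234; exp(−0.1234) = 0.8839.
C = 0.02878 × 0.8839 = 0.0254 kg/m³.

0.0254 kg/m³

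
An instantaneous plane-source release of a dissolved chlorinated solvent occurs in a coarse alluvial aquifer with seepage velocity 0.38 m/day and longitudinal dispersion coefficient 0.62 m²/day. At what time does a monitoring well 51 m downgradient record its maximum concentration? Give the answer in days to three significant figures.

130 days

For the 1D instantaneous-source solution, setting ∂C/∂t = 0 at fixed x gives v²t² + 2Dt − x² = 0, so t = (√(D² + v²x²) − D)/v².
√(D² + v²x²) = √(0.62² + 0.38² × 51²) = 19.39; v² = 0.1444.
t = (19.39 − 0.62)/0.1444 = 130 days (vs. the pure-advection estimate x/v = 134 d).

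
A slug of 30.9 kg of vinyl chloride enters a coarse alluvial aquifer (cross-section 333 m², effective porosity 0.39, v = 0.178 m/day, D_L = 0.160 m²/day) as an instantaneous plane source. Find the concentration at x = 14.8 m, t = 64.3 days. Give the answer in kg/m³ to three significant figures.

For an instantaneous plane source, C(x,t) = M/(n_e·A·√(4πDt)) · exp(−(x−vt)²/(4Dt)), with n_e·A the pore (flow) area.
Plume center vt = 0.178 × 64.3 = 11.4454 m, so the well at 14.8 m is 3.3546 m downgradient of the peak.
√(4πDt) = 11.37 m, giving peak height M/(n_e·A·√(4πDt)) = 30.9/(0.39 × 333 × 11.37) = 0.02093 kg/m³.
(x−vt)²/(4Dt) = (3.3546)²/(4 × 0.160 × 64.3) = 0.2735; exp(−0.2735) = 0.7607.
C = 0.02093 × 0.7607 = 0.0159 kg/m³.

0.0159 kg/m³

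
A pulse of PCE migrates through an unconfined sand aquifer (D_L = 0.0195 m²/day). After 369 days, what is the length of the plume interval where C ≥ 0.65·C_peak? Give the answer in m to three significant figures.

7.04 m

The plume is Gaussian with σ = √(2Dt) = √(2 × 0.0195 × 369) = 3.794 m.
C/C_peak = exp(−Δx²/(2σ²)) = 0.65 ⇒ Δx = σ·√(−2 ln 0.65) = 3.794 × 0.9282 = 3.522 m.
Width = 2Δx = 7.04 m.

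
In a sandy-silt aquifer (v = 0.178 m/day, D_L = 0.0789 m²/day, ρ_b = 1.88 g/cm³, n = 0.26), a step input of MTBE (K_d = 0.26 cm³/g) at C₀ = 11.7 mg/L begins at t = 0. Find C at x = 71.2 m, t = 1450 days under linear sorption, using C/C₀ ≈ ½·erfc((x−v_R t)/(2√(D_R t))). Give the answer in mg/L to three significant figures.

Retardation factor R = 1 + ρ_b·K_d/n = 1 + 1.88 × 0.26/0.26 = 2.880.
Sorption retards both mechanisms: v_R = v/R = 0.06181 m/day, D_R = D/R = 0.02740 m²/day.
v_R·t = 0.06181 × 1450 = 89.6245 m; 2√(D_R t) = 12.61 m; argument = (71.2 − 89.6245)/12.61 = -1.461.
C = C₀ × ½·erfc(-1.461) = 11.7 × 0.9806 = 11.5 mg/L.

11.5 mg/L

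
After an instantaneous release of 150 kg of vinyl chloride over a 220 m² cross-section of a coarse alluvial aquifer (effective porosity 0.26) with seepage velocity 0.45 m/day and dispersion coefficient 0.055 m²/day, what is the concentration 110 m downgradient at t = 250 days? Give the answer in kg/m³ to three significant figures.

0.178 kg/m³

For an instantaneous plane source, C(x,t) = M/(n_e·A·√(4πDt)) · exp(−(x−vt)²/(4Dt)), with n_e·A the pore (flow) area.
Plume center vt = 0.45 × 250 = 112.5 m, so the well at 110 m is 2.5 m upgradient of the peak.
√(4πDt) = 13.14 m, giving peak height M/(n_e·A·√(4πDt)) = 150/(0.26 × 220 × 13.14) = 0.1996 kg/m³.
(x−vt)²/(4Dt) = (-2.5)²/(4 × 0.055 × 250) = 0.1136; exp(−0.1136) = 0.8926.
C = 0.1996 × 0.8926 = 0.178 kg/m³.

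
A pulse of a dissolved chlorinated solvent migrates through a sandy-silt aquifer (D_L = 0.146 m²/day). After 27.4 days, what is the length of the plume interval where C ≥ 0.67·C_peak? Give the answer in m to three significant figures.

5.06 m

The plume is Gaussian with σ = √(2Dt) = √(2 × 0.146 × 27.4) = 2.829 m.
C/C_peak = exp(−Δx²/(2σ²)) = 0.67 ⇒ Δx = σ·√(−2 ln 0.67) = 2.829 × 0.8950 = 2.532 m.
Width = 2Δx = 5.06 m.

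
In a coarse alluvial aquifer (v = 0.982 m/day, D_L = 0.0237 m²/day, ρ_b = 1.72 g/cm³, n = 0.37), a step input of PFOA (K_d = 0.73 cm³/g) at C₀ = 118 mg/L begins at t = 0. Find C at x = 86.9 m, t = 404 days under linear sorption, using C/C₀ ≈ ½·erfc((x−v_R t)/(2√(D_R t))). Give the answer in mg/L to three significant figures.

Retardation factor R = 1 + ρ_b·K_d/n = 1 + 1.72 × 0.73/0.37 = 4.394.
Sorption retards both mechanisms: v_R = v/R = 0.2235 m/day, D_R = D/R = 0.005394 m²/day.
v_R·t = 0.2235 × 404 = 90.294 m; 2√(D_R t) = 2.952 m; argument = (86.9 − 90.294)/2.952 = -1.150.
C = C₀ × ½·erfc(-1.150) = 118 × 0.9481 = 112 mg/L.

112 mg/L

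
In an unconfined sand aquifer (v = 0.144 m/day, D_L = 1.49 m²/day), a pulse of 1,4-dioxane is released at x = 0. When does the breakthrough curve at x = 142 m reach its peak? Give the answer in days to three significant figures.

For the 1D instantaneous-source solution, setting ∂C/∂t = 0 at fixed x gives v²t² + 2Dt − x² = 0, so t = (√(D² + v²x²) − D)/v².
√(D² + v²x²) = √(1.49² + 0.144² × 142²) = 20.50; v² = 0.020736.
t = (20.50 − 1.49)/0.020736 = 917 days (vs. the pure-advection estimate x/v = 986 d).

917 days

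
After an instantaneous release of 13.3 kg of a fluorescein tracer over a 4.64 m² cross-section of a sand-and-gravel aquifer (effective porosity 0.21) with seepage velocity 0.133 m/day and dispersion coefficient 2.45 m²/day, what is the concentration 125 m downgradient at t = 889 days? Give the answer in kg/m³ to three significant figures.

0.0821 kg/m³

For an instantaneous plane source, C(x,t) = M/(n_e·A·√(4πDt)) · exp(−(x−vt)²/(4Dt)), with n_e·A the pore (flow) area.
Plume center vt = 0.133 × 889 = 118.237 m, so the well at 125 m is 6.763 m downgradient of the peak.
√(4πDt) = 165.4 m, giving peak height M/(n_e·A·√(4πDt)) = 13.3/(0.21 × 4.64 × 165.4) = 0.08252 kg/m³.
(x−vt)²/(4Dt) = (6.763)²/(4 × 2.45 × 889) = 0.005250; exp(−0.005250) = 0.9948.
C = 0.08252 × 0.9948 = 0.0821 kg/m³.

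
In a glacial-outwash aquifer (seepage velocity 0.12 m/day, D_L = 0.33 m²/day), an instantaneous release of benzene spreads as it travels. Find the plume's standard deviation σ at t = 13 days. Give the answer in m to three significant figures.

2.93 m

Dispersive spreading gives a Gaussian with σ² = 2Dt; advection only shifts the center.
σ = √(2 × 0.33 × 13) = 2.93 m.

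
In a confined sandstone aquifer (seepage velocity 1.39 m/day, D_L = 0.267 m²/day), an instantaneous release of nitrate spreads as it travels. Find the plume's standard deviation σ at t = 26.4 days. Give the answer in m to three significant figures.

3.75 m

Dispersive spreading gives a Gaussian with σ² = 2Dt; advection only shifts the center.
σ = √(2 × 0.267 × 26.4) = 3.75 m.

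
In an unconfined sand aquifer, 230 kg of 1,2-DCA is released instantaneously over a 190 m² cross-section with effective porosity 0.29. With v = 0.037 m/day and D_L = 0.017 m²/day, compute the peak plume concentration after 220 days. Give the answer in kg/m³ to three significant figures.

0.609 kg/m³

The peak of an instantaneous 1D plume sits at x = vt; there the Gaussian factor is 1 and C_max = M/(n_e·A·√(4πDt)), where n_e·A is the pore area the mass is dissolved in.
√(4πDt) = √(4π × 0.017 × 220) = 6.856 m, so C_max = 230/(0.29 × 190 × 6.856) = 0.609 kg/m³.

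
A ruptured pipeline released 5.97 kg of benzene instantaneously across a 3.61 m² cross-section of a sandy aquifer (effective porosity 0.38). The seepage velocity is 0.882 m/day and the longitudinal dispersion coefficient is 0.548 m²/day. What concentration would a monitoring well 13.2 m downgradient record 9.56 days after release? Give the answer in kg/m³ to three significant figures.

For an instantaneous plane source, C(x,t) = M/(n_e·A·√(4πDt)) · exp(−(x−vt)²/(4Dt)), with n_e·A the pore (flow) area.
Plume center vt = 0.882 × 9.56 = 8.43192 m, so the well at 13.2 m is 4.76808 m downgradient of the peak.
√(4πDt) = 8.114 m, giving peak height M/(n_e·A·√(4πDt)) = 5.97/(0.38 × 3.61 × 8.114) = 0.5364 kg/m³.
(x−vt)²/(4Dt) = (4.76808)²/(4 × 0.548 × 9.56) = 1.085; exp(−1.085) = 0.3379.
C = 0.5364 × 0.3379 = 0.181 kg/m³.

0.181 kg/m³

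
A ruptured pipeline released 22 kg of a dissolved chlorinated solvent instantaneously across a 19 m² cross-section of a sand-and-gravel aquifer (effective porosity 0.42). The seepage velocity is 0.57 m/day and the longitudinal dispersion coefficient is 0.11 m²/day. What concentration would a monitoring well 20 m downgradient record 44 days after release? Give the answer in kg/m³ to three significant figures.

For an instantaneous plane source, C(x,t) = M/(n_e·A·√(4πDt)) · exp(−(x−vt)²/(4Dt)), with n_e·A the pore (flow) area.
Plume center vt = 0.57 × 44 = 25.08 m, so the well at 20 m is 5.08 m upgradient of the peak.
√(4πDt) = 7.799 m, giving peak height M/(n_e·A·√(4πDt)) = 22/(0.42 × 19 × 7.799) = 0.3535 kg/m³.
(x−vt)²/(4Dt) = (-5.08)²/(4 × 0.11 × 44) = 1.333; exp(−1.333) = 0.2637.
C = 0.3535 × 0.2637 = 0.0932 kg/m³.

0.0932 kg/m³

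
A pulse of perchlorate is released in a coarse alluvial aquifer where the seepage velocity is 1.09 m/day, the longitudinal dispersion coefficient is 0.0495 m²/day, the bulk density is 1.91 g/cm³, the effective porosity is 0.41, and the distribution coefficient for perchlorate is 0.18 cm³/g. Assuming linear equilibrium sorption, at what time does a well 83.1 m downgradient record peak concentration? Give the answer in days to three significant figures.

Retardation factor R = 1 + ρ_b·K_d/n = 1 + 1.91 × 0.18/0.41 = 1.839.
Sorption retards both mechanisms: v_R = v/R = 0.5927 m/day, D_R = D/R = 0.02692 m²/day.
Peak time from v_R²t² + 2D_R t − x² = 0: t = (√(D_R² + v_R²x²) − D_R)/v_R².
√(D_R² + v_R²x²) = √(0.02692² + 0.5927² × 83.1²) = 49.25; v_R² = 0.3513.
t = (49.25 − 0.02692)/0.3513 = 140 days.

140 days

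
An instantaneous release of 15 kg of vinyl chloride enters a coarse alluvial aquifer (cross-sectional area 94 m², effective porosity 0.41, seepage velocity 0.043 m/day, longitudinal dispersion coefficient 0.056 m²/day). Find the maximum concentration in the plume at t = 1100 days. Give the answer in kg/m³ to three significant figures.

The peak of an instantaneous 1D plume sits at x = vt; there the Gaussian factor is 1 and C_max = M/(n_e·A·√(4πDt)), where n_e·A is the pore area the mass is dissolved in.
√(4πDt) = √(4π × 0.056 × 1100) = 27.82 m, so C_max = 15/(0.41 × 94 × 27.82) = 0.0140 kg/m³.

0.0140 kg/m³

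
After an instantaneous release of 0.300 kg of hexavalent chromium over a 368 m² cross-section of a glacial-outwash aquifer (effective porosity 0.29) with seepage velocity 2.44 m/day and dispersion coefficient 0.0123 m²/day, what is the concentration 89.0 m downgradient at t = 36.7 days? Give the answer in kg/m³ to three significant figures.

0.000999 kg/m³

For an instantaneous plane source, C(x,t) = M/(n_e·A·√(4πDt)) · exp(−(x−vt)²/(4Dt)), with n_e·A the pore (flow) area.
Plume center vt = 2.44 × 36.7 = 89.548 m, so the well at 89.0 m is 0.548 m upgradient of the peak.
√(4πDt) = 2.382 m, giving peak height M/(n_e·A·√(4πDt)) = 0.300/(0.29 × 368 × 2.382) = 0.001180 kg/m³.
(x−vt)²/(4Dt) = (-0.548)²/(4 × 0.0123 × 36.7) = 0.1663; exp(−0.1663) = 0.8468.
C = 0.001180 × 0.8468 = 0.000999 kg/m³.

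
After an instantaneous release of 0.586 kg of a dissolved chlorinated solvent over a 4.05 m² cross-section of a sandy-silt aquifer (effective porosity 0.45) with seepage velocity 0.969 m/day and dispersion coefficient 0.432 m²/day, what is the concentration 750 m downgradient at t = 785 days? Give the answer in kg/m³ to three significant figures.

0.00453 kg/m³

For an instantaneous plane source, C(x,t) = M/(n_e·A·√(4πDt)) · exp(−(x−vt)²/(4Dt)), with n_e·A the pore (flow) area.
Plume center vt = 0.969 × 785 = 760.665 m, so the well at 750 m is 10.665 m upgradient of the peak.
√(4πDt) = 65.28 m, giving peak height M/(n_e·A·√(4πDt)) = 0.586/(0.45 × 4.05 × 65.28) = 0.004925 kg/m³.
(x−vt)²/(4Dt) = (-10.665)²/(4 × 0.432 × 785) = 0.08385; exp(−0.08385) = 0.9196.
C = 0.004925 × 0.9196 = 0.00453 kg/m³.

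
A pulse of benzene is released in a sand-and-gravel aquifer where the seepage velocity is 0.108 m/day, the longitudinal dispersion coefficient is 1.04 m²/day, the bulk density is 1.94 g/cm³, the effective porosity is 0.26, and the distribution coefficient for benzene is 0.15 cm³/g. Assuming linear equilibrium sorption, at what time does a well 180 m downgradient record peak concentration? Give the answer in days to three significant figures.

3350 days

Retardation factor R = 1 + ρ_b·K_d/n = 1 + 1.94 × 0.15/0.26 = 2.119.
Sorption retards both mechanisms: v_R = v/R = 0.05097 m/day, D_R = D/R = 0.4908 m²/day.
Peak time from v_R²t² + 2D_R t − x² = 0: t = (√(D_R² + v_R²x²) − D_R)/v_R².
√(D_R² + v_R²x²) = √(0.4908² + 0.05097² × 180²) = 9.188; v_R² = 0.002598.
t = (9.188 − 0.4908)/0.002598 = 3350 days.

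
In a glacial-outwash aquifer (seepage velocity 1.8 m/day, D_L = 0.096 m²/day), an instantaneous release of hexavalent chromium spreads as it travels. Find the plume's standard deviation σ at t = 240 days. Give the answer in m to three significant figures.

Dispersive spreading gives a Gaussian with σ² = 2Dt; advection only shifts the center.
σ = √(2 × 0.096 × 240) = 6.79 m.

6.79 m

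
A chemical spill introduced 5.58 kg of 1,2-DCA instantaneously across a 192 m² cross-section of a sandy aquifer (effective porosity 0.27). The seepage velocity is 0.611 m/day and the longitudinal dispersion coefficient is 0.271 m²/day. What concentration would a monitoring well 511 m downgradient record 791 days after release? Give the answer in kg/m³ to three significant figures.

For an instantaneous plane source, C(x,t) = M/(n_e·A·√(4πDt)) · exp(−(x−vt)²/(4Dt)), with n_e·A the pore (flow) area.
Plume center vt = 0.611 × 791 = 483.301 m, so the well at 511 m is 27.699 m downgradient of the peak.
√(4πDt) = 51.90 m, giving peak height M/(n_e·A·√(4πDt)) = 5.58/(0.27 × 192 × 51.90) = 0.002074 kg/m³.
(x−vt)²/(4Dt) = (27.699)²/(4 × 0.271 × 791) = 0.8948; exp(−0.8948) = 0.4087.
C = 0.002074 × 0.4087 = 0.000848 kg/m³.

0.000848 kg/m³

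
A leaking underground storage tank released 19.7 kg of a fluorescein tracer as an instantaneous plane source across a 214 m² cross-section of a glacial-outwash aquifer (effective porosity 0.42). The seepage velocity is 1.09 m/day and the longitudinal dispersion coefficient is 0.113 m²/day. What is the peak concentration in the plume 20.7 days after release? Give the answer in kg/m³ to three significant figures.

The peak of an instantaneous 1D plume sits at x = vt; there the Gaussian factor is 1 and C_max = M/(n_e·A·√(4πDt)), where n_e·A is the pore area the mass is dissolved in.
√(4πDt) = √(4π × 0.113 × 20.7) = 5.422 m, so C_max = 19.7/(0.42 × 214 × 5.422) = 0.0404 kg/m³.

0.0404 kg/m³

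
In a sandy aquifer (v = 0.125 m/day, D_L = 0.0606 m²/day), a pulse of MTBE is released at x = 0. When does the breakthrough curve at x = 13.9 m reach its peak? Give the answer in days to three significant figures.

107 days

For the 1D instantaneous-source solution, setting ∂C/∂t = 0 at fixed x gives v²t² + 2Dt − x² = 0, so t = (√(D² + v²x²) − D)/v².
√(D² + v²x²) = √(0.0606² + 0.125² × 13.9²) = 1.739; v² = 0.015625.
t = (1.739 − 0.0606)/0.015625 = 107 days (vs. the pure-advection estimate x/v = 111 d).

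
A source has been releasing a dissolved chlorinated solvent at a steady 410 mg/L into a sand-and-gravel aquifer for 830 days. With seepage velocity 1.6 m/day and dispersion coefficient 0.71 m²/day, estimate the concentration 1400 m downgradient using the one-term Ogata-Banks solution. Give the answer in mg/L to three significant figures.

For a continuous step input, C/C₀ ≈ ½·erfc((x−vt)/(2√(Dt))).
vt = 1.6 × 830 = 1328 m and 2√(Dt) = 2√(0.71 × 830) = 48.55 m.
Argument (x−vt)/(2√(Dt)) = (1400 − 1328)/48.55 = 1.483; ½·erfc(1.483) = 0.01798.
C = 410 × 0.01798 = 7.37 mg/L.

7.37 mg/L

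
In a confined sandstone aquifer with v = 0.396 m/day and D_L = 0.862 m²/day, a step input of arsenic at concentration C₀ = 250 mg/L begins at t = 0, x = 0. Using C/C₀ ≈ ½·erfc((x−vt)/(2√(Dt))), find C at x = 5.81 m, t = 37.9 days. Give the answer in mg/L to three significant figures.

218 mg/L

For a continuous step input, C/C₀ ≈ ½·erfc((x−vt)/(2√(Dt))).
vt = 0.396 × 37.9 = 15.0084 m and 2√(Dt) = 2√(0.862 × 37.9) = 11.43 m.
Argument (x−vt)/(2√(Dt)) = (5.81 − 15.0084)/11.43 = -0.8048; ½·erfc(-0.8048) = 0.8725.
C = 250 × 0.8725 = 218 mg/L.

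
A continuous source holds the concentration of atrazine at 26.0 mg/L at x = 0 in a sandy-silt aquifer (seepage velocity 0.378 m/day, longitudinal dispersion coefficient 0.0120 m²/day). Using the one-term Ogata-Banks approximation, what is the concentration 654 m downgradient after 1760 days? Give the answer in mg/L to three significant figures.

24.9 mg/L

For a continuous step input, C/C₀ ≈ ½·erfc((x−vt)/(2√(Dt))).
vt = 0.378 × 1760 = 665.28 m and 2√(Dt) = 2√(0.0120 × 1760) = 9.191 m.
Argument (x−vt)/(2√(Dt)) = (654 − 665.28)/9.191 = -1.227; ½·erfc(-1.227) = 0.9587.
C = 26.0 × 0.9587 = 24.9 mg/L.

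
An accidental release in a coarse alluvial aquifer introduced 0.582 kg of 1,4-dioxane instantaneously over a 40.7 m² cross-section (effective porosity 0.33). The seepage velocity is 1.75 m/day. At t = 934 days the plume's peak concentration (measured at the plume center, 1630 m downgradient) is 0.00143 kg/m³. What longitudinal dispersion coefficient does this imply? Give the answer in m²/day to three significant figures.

0.0782 m²/day

At the plume center C_max = M/(n_e·A·√(4πDt)), so D = M²/(4πt·(n_e·A·C_max)²).
n_e·A·C_max = 0.33 × 40.7 × 0.00143 = 0.01921 kg/m.
D = 0.582²/(4π × 934 × 0.01921²) = 0.0782 m²/day.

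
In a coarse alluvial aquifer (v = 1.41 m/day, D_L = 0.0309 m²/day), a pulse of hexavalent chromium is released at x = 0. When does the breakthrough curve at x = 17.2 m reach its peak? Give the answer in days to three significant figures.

12.2 days

For the 1D instantaneous-source solution, setting ∂C/∂t = 0 at fixed x gives v²t² + 2Dt − x² = 0, so t = (√(D² + v²x²) − D)/v².
√(D² + v²x²) = √(0.0309² + 1.41² × 17.2²) = 24.25; v² = 1.9881.
t = (24.25 − 0.0309)/1.9881 = 12.2 days (vs. the pure-advection estimate x/v = 12.2 d).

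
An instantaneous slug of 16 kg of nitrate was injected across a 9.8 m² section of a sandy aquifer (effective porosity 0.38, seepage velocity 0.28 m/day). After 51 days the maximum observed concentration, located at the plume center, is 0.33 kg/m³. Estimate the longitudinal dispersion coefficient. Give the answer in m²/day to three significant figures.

At the plume center C_max = M/(n_e·A·√(4πDt)), so D = M²/(4πt·(n_e·A·C_max)²).
n_e·A·C_max = 0.38 × 9.8 × 0.33 = 1.229 kg/m.
D = 16²/(4π × 51 × 1.229²) = 0.264 m²/day.

0.264 m²/day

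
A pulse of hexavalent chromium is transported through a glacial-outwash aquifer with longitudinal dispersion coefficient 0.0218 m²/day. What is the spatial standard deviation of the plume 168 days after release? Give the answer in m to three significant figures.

Dispersive spreading gives a Gaussian with σ² = 2Dt; advection only shifts the center.
σ = √(2 × 0.0218 × 168) = 2.71 m.

2.71 m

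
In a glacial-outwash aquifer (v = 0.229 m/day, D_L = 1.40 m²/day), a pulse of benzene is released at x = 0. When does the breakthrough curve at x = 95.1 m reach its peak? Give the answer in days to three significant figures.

389 days

For the 1D instantaneous-source solution, setting ∂C/∂t = 0 at fixed x gives v²t² + 2Dt − x² = 0, so t = (√(D² + v²x²) − D)/v².
√(D² + v²x²) = √(1.40² + 0.229² × 95.1²) = 21.82; v² = 0.052441.
t = (21.82 − 1.40)/0.052441 = 389 days (vs. the pure-advection estimate x/v = 415 d).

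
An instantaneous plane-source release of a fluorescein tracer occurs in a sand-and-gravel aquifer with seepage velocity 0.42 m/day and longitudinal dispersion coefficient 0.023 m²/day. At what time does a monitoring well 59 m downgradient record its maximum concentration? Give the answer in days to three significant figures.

140 days

For the 1D instantaneous-source solution, setting ∂C/∂t = 0 at fixed x gives v²t² + 2Dt − x² = 0, so t = (√(D² + v²x²) − D)/v².
√(D² + v²x²) = √(0.023² + 0.42² × 59²) = 24.78; v² = 0.1764.
t = (24.78 − 0.023)/0.1764 = 140 days (vs. the pure-advection estimate x/v = 140 d).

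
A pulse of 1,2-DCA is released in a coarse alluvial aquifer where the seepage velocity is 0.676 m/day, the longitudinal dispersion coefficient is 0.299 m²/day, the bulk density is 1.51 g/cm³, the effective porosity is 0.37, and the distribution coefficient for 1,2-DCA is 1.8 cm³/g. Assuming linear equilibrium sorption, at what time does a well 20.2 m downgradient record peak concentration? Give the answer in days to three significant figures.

Retardation factor R = 1 + ρ_b·K_d/n = 1 + 1.51 × 1.8/0.37 = 8.346.
Sorption retards both mechanisms: v_R = v/R = 0.08100 m/day, D_R = D/R = 0.03583 m²/day.
Peak time from v_R²t² + 2D_R t − x² = 0: t = (√(D_R² + v_R²x²) − D_R)/v_R².
√(D_R² + v_R²x²) = √(0.03583² + 0.08100² × 20.2²) = 1.637; v_R² = 0.006561.
t = (1.637 − 0.03583)/0.006561 = 244 days.

244 days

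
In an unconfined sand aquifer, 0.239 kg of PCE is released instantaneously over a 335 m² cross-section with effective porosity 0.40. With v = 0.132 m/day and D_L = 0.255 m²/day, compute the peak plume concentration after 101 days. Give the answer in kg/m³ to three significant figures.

The peak of an instantaneous 1D plume sits at x = vt; there the Gaussian factor is 1 and C_max = M/(n_e·A·√(4πDt)), where n_e·A is the pore area the mass is dissolved in.
√(4πDt) = √(4π × 0.255 × 101) = 17.99 m, so C_max = 0.239/(0.40 × 335 × 17.99) = 9.91e-05 kg/m³.

9.91e-05 kg/m³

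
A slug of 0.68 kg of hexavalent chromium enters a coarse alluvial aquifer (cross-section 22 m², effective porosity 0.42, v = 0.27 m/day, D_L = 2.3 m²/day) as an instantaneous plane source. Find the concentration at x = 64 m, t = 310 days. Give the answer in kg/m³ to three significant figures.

For an instantaneous plane source, C(x,t) = M/(n_e·A·√(4πDt)) · exp(−(x−vt)²/(4Dt)), with n_e·A the pore (flow) area.
Plume center vt = 0.27 × 310 = 83.7 m, so the well at 64 m is 19.7 m upgradient of the peak.
√(4πDt) = 94.66 m, giving peak height M/(n_e·A·√(4πDt)) = 0.68/(0.42 × 22 × 94.66) = 0.0007774 kg/m³.
(x−vt)²/(4Dt) = (-19.7)²/(4 × 2.3 × 310) = 0.1361; exp(−0.1361) = 0.8728.
C = 0.0007774 × 0.8728 = 0.000679 kg/m³.

0.000679 kg/m³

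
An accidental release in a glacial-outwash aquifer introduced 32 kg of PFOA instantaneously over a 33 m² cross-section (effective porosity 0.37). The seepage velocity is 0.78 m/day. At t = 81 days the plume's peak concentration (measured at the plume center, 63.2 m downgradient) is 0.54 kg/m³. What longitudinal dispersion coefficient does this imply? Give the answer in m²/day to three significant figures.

0.0231 m²/day

At the plume center C_max = M/(n_e·A·√(4πDt)), so D = M²/(4πt·(n_e·A·C_max)²).
n_e·A·C_max = 0.37 × 33 × 0.54 = 6.593 kg/m.
D = 32²/(4π × 81 × 6.593²) = 0.0231 m²/day.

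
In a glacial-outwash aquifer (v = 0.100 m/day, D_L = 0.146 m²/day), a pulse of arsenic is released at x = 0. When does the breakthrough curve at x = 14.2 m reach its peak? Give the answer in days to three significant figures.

128 days

For the 1D instantaneous-source solution, setting ∂C/∂t = 0 at fixed x gives v²t² + 2Dt − x² = 0, so t = (√(D² + v²x²) − D)/v².
√(D² + v²x²) = √(0.146² + 0.100² × 14.2²) = 1.427; v² = 0.01.
t = (1.427 − 0.146)/0.01 = 128 days (vs. the pure-advection estimate x/v = 142 d).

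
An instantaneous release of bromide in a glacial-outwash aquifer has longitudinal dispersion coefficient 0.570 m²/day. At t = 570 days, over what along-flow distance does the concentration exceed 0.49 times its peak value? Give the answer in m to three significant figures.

60.9 m

The plume is Gaussian with σ = √(2Dt) = √(2 × 0.570 × 570) = 25.49 m.
C/C_peak = exp(−Δx²/(2σ²)) = 0.49 ⇒ Δx = σ·√(−2 ln 0.49) = 25.49 × 1.194 = 30.44 m.
Width = 2Δx = 60.9 m.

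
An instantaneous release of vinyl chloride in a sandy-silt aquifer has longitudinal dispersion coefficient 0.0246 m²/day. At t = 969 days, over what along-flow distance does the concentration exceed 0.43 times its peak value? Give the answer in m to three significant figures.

17.9 m

The plume is Gaussian with σ = √(2Dt) = √(2 × 0.0246 × 969) = 6.905 m.
C/C_peak = exp(−Δx²/(2σ²)) = 0.43 ⇒ Δx = σ·√(−2 ln 0.43) = 6.905 × 1.299 = 8.970 m.
Width = 2Δx = 17.9 m.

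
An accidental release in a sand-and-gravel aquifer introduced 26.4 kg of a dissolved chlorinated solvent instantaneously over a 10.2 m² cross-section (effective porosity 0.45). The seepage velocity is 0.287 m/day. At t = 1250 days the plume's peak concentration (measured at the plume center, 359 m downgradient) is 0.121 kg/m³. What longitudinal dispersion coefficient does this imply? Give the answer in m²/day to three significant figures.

0.144 m²/day

At the plume center C_max = M/(n_e·A·√(4πDt)), so D = M²/(4πt·(n_e·A·C_max)²).
n_e·A·C_max = 0.45 × 10.2 × 0.121 = 0.5554 kg/m.
D = 26.4²/(4π × 1250 × 0.5554²) = 0.144 m²/day.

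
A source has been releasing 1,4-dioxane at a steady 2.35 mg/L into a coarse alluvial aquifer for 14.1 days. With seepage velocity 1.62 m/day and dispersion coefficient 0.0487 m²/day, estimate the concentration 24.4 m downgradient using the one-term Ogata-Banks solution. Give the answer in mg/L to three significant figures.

0.216 mg/L

For a continuous step input, C/C₀ ≈ ½·erfc((x−vt)/(2√(Dt))).
vt = 1.62 × 14.1 = 22.842 m and 2√(Dt) = 2√(0.0487 × 14.1) = 1.657 m.
Argument (x−vt)/(2√(Dt)) = (24.4 − 22.842)/1.657 = 0.9403; ½·erfc(0.9403) = 0.09179.
C = 2.35 × 0.09179 = 0.216 mg/L.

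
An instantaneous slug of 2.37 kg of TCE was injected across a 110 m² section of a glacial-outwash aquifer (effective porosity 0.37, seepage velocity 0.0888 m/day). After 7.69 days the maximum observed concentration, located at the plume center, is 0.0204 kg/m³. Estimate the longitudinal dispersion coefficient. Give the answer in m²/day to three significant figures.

At the plume center C_max = M/(n_e·A·√(4πDt)), so D = M²/(4πt·(n_e·A·C_max)²).
n_e·A·C_max = 0.37 × 110 × 0.0204 = 0.8303 kg/m.
D = 2.37²/(4π × 7.69 × 0.8303²) = 0.0843 m²/day.

0.0843 m²/day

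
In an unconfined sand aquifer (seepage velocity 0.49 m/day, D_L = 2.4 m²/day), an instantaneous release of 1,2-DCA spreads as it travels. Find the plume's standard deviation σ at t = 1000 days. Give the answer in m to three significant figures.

69.3 m

Dispersive spreading gives a Gaussian with σ² = 2Dt; advection only shifts the center.
σ = √(2 × 2.4 × 1000) = 69.3 m.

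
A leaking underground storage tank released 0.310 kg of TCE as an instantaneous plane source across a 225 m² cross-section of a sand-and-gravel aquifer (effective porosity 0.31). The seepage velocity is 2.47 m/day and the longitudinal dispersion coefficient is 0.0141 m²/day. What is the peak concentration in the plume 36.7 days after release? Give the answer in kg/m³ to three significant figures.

0.00174 kg/m³

The peak of an instantaneous 1D plume sits at x = vt; there the Gaussian factor is 1 and C_max = M/(n_e·A·√(4πDt)), where n_e·A is the pore area the mass is dissolved in.
√(4πDt) = √(4π × 0.0141 × 36.7) = 2.550 m, so C_max = 0.310/(0.31 × 225 × 2.550) = 0.00174 kg/m³.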